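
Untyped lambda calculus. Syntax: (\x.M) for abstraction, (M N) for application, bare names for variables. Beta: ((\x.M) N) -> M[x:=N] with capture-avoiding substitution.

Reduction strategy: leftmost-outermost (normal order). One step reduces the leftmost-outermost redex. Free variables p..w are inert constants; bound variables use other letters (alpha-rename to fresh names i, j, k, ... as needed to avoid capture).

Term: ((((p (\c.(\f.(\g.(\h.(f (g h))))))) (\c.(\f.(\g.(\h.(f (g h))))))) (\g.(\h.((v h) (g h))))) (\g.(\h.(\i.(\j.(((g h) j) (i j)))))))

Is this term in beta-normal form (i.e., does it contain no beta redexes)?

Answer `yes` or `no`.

Term: ((((p (\c.(\f.(\g.(\h.(f (g h))))))) (\c.(\f.(\g.(\h.(f (g h))))))) (\g.(\h.((v h) (g h))))) (\g.(\h.(\i.(\j.(((g h) j) (i j)))))))
No beta redexes found.

Answer: yes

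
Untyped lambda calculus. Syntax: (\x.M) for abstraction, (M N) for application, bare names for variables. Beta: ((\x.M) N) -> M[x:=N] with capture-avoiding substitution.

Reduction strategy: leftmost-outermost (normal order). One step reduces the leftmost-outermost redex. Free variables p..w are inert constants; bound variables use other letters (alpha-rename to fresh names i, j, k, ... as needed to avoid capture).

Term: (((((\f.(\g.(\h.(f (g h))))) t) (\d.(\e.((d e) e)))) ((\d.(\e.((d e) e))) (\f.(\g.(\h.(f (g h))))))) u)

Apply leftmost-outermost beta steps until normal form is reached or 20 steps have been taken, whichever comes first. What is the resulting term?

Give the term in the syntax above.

Step 0: (((((\f.(\g.(\h.(f (g h))))) t) (\d.(\e.((d e) e)))) ((\d.(\e.((d e) e))) (\f.(\g.(\h.(f (g h))))))) u)
Step 1: ((((\g.(\h.(t (g h)))) (\d.(\e.((d e) e)))) ((\d.(\e.((d e) e))) (\f.(\g.(\h.(f (g h))))))) u)
Step 2: (((\h.(t ((\d.(\e.((d e) e))) h))) ((\d.(\e.((d e) e))) (\f.(\g.(\h.(f (g h))))))) u)
Step 3: ((t ((\d.(\e.((d e) e))) ((\d.(\e.((d e) e))) (\f.(\g.(\h.(f (g h)))))))) u)
Step 4: ((t (\e.((((\d.(\e.((d e) e))) (\f.(\g.(\h.(f (g h)))))) e) e))) u)
Step 5: ((t (\e.(((\e.(((\f.(\g.(\h.(f (g h))))) e) e)) e) e))) u)
Step 6: ((t (\e.((((\f.(\g.(\h.(f (g h))))) e) e) e))) u)
Step 7: ((t (\e.(((\g.(\h.(e (g h)))) e) e))) u)
Step 8: ((t (\e.((\h.(e (e h))) e))) u)
Step 9: ((t (\e.(e (e e)))) u)

Answer: ((t (\e.(e (e e)))) u)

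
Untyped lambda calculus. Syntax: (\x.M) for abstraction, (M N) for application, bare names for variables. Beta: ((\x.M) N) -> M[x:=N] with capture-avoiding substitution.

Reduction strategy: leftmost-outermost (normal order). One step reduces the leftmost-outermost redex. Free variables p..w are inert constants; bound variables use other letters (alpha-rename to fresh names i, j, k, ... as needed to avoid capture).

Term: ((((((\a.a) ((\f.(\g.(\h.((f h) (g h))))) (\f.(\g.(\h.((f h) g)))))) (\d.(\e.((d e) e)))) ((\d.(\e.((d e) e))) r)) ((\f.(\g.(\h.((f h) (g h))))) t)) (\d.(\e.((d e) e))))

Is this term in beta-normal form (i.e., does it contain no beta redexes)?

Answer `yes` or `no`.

Term: ((((((\a.a) ((\f.(\g.(\h.((f h) (g h))))) (\f.(\g.(\h.((f h) g)))))) (\d.(\e.((d e) e)))) ((\d.(\e.((d e) e))) r)) ((\f.(\g.(\h.((f h) (g h))))) t)) (\d.(\e.((d e) e))))
Found 4 beta redex(es).

Answer: no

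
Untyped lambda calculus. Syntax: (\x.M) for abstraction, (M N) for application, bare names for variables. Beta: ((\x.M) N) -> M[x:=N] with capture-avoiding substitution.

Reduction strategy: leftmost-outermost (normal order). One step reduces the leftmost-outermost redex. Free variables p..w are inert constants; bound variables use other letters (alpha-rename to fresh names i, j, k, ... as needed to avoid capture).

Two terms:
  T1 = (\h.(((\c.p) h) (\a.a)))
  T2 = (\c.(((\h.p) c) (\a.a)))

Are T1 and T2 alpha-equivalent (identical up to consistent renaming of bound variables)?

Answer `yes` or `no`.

Term 1: (\h.(((\c.p) h) (\a.a)))
Term 2: (\c.(((\h.p) c) (\a.a)))
Alpha-equivalence: compare structure up to binder renaming.
Result: True

Answer: yes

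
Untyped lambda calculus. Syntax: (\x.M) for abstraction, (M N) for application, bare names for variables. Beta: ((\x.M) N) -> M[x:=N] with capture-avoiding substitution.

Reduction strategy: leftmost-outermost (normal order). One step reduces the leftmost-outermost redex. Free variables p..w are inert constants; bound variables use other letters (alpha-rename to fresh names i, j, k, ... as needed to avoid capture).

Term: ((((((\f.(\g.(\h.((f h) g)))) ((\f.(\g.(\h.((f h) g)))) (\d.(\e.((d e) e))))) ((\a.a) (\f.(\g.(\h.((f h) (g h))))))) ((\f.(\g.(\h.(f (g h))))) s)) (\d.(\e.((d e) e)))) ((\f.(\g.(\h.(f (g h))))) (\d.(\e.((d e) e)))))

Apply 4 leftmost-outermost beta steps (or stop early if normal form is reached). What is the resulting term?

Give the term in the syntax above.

Answer: (((((\g.(\h.(((\d.(\e.((d e) e))) h) g))) ((\f.(\g.(\h.(f (g h))))) s)) ((\a.a) (\f.(\g.(\h.((f h) (g h))))))) (\d.(\e.((d e) e)))) ((\f.(\g.(\h.(f (g h))))) (\d.(\e.((d e) e)))))

Derivation:
Step 0: ((((((\f.(\g.(\h.((f h) g)))) ((\f.(\g.(\h.((f h) g)))) (\d.(\e.((d e) e))))) ((\a.a) (\f.(\g.(\h.((f h) (g h))))))) ((\f.(\g.(\h.(f (g h))))) s)) (\d.(\e.((d e) e)))) ((\f.(\g.(\h.(f (g h))))) (\d.(\e.((d e) e)))))
Step 1: (((((\g.(\h.((((\f.(\g.(\h.((f h) g)))) (\d.(\e.((d e) e)))) h) g))) ((\a.a) (\f.(\g.(\h.((f h) (g h))))))) ((\f.(\g.(\h.(f (g h))))) s)) (\d.(\e.((d e) e)))) ((\f.(\g.(\h.(f (g h))))) (\d.(\e.((d e) e)))))
Step 2: ((((\h.((((\f.(\g.(\h.((f h) g)))) (\d.(\e.((d e) e)))) h) ((\a.a) (\f.(\g.(\h.((f h) (g h)))))))) ((\f.(\g.(\h.(f (g h))))) s)) (\d.(\e.((d e) e)))) ((\f.(\g.(\h.(f (g h))))) (\d.(\e.((d e) e)))))
Step 3: ((((((\f.(\g.(\h.((f h) g)))) (\d.(\e.((d e) e)))) ((\f.(\g.(\h.(f (g h))))) s)) ((\a.a) (\f.(\g.(\h.((f h) (g h))))))) (\d.(\e.((d e) e)))) ((\f.(\g.(\h.(f (g h))))) (\d.(\e.((d e) e)))))
Step 4: (((((\g.(\h.(((\d.(\e.((d e) e))) h) g))) ((\f.(\g.(\h.(f (g h))))) s)) ((\a.a) (\f.(\g.(\h.((f h) (g h))))))) (\d.(\e.((d e) e)))) ((\f.(\g.(\h.(f (g h))))) (\d.(\e.((d e) e)))))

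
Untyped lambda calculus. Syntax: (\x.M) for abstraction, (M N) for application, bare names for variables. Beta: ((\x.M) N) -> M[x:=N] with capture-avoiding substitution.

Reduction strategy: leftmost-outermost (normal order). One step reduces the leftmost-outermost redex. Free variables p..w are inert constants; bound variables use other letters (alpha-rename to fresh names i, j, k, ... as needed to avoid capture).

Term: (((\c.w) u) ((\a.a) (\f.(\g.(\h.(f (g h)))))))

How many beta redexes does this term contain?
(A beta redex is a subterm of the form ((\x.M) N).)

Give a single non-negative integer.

Term: (((\c.w) u) ((\a.a) (\f.(\g.(\h.(f (g h)))))))
  Redex: ((\c.w) u)
  Redex: ((\a.a) (\f.(\g.(\h.(f (g h))))))
Total redexes: 2

Answer: 2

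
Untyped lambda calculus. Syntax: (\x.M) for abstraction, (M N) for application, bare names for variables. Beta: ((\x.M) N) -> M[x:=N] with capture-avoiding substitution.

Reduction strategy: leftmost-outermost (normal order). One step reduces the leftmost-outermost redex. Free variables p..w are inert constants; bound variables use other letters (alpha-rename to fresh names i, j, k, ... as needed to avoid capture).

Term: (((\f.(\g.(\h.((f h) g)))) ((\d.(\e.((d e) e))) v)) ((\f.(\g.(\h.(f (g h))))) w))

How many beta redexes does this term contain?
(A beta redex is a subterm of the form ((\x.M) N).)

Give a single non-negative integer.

Term: (((\f.(\g.(\h.((f h) g)))) ((\d.(\e.((d e) e))) v)) ((\f.(\g.(\h.(f (g h))))) w))
  Redex: ((\f.(\g.(\h.((f h) g)))) ((\d.(\e.((d e) e))) v))
  Redex: ((\d.(\e.((d e) e))) v)
  Redex: ((\f.(\g.(\h.(f (g h))))) w)
Total redexes: 3

Answer: 3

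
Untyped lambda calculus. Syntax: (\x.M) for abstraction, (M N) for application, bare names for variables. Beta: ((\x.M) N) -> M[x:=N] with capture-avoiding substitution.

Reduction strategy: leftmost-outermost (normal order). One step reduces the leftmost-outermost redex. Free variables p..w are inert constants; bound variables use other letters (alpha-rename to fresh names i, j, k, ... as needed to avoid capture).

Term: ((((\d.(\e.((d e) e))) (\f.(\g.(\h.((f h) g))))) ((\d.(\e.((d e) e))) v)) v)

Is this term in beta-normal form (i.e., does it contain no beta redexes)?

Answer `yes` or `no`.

Answer: no

Derivation:
Term: ((((\d.(\e.((d e) e))) (\f.(\g.(\h.((f h) g))))) ((\d.(\e.((d e) e))) v)) v)
Found 2 beta redex(es).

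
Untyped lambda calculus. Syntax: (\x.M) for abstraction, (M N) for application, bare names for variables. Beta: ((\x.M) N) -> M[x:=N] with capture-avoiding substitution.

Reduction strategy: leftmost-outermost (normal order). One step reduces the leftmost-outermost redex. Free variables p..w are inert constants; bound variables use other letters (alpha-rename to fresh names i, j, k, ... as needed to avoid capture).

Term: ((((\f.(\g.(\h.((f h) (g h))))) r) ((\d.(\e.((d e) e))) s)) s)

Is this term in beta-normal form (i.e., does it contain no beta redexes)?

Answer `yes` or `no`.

Term: ((((\f.(\g.(\h.((f h) (g h))))) r) ((\d.(\e.((d e) e))) s)) s)
Found 2 beta redex(es).

Answer: no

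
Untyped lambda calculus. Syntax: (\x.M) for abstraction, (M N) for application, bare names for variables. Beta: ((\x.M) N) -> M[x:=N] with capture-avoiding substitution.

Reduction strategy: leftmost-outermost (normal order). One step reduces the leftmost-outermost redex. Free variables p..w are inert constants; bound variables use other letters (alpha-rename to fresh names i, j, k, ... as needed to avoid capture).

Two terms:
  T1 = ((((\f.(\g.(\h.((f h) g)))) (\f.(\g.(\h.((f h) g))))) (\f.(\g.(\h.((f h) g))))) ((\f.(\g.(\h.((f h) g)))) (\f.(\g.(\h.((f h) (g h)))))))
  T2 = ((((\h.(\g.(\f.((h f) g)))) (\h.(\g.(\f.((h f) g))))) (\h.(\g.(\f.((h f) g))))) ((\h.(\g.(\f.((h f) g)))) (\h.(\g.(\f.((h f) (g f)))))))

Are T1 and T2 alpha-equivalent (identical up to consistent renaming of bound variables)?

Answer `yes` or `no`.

Answer: yes

Derivation:
Term 1: ((((\f.(\g.(\h.((f h) g)))) (\f.(\g.(\h.((f h) g))))) (\f.(\g.(\h.((f h) g))))) ((\f.(\g.(\h.((f h) g)))) (\f.(\g.(\h.((f h) (g h)))))))
Term 2: ((((\h.(\g.(\f.((h f) g)))) (\h.(\g.(\f.((h f) g))))) (\h.(\g.(\f.((h f) g))))) ((\h.(\g.(\f.((h f) g)))) (\h.(\g.(\f.((h f) (g f)))))))
Alpha-equivalence: compare structure up to binder renaming.
Result: True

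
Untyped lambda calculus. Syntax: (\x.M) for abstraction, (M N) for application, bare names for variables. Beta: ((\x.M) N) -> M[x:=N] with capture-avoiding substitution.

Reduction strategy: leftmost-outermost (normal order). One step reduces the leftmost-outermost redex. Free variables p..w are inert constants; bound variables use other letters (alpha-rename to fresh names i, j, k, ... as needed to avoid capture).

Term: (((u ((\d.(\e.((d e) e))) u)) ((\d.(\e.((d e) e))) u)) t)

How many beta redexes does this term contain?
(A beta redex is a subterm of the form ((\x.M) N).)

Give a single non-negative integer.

Answer: 2

Derivation:
Term: (((u ((\d.(\e.((d e) e))) u)) ((\d.(\e.((d e) e))) u)) t)
  Redex: ((\d.(\e.((d e) e))) u)
  Redex: ((\d.(\e.((d e) e))) u)
Total redexes: 2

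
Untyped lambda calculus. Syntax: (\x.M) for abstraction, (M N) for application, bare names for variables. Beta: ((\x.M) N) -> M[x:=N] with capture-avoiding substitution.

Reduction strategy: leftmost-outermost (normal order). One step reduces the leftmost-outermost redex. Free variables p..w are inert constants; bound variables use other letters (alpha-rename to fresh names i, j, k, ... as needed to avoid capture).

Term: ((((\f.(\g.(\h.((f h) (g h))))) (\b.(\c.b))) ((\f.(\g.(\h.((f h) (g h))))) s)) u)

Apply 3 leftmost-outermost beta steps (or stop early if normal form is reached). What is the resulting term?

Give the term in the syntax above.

Step 0: ((((\f.(\g.(\h.((f h) (g h))))) (\b.(\c.b))) ((\f.(\g.(\h.((f h) (g h))))) s)) u)
Step 1: (((\g.(\h.(((\b.(\c.b)) h) (g h)))) ((\f.(\g.(\h.((f h) (g h))))) s)) u)
Step 2: ((\h.(((\b.(\c.b)) h) (((\f.(\g.(\h.((f h) (g h))))) s) h))) u)
Step 3: (((\b.(\c.b)) u) (((\f.(\g.(\h.((f h) (g h))))) s) u))

Answer: (((\b.(\c.b)) u) (((\f.(\g.(\h.((f h) (g h))))) s) u))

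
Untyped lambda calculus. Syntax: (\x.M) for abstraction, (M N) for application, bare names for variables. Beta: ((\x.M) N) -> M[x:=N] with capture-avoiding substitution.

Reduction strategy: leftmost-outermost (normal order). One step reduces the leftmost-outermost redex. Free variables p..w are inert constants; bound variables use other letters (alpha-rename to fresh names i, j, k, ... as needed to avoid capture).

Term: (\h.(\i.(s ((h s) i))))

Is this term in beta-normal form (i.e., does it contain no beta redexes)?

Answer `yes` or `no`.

Term: (\h.(\i.(s ((h s) i))))
No beta redexes found.

Answer: yes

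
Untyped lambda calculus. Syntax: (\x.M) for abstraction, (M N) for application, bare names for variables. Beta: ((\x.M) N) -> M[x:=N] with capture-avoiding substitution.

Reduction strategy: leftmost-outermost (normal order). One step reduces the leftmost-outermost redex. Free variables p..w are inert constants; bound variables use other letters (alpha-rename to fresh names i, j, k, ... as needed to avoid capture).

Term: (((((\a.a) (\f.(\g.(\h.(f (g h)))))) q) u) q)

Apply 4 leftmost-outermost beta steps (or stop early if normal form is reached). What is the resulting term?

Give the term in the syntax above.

Step 0: (((((\a.a) (\f.(\g.(\h.(f (g h)))))) q) u) q)
Step 1: ((((\f.(\g.(\h.(f (g h))))) q) u) q)
Step 2: (((\g.(\h.(q (g h)))) u) q)
Step 3: ((\h.(q (u h))) q)
Step 4: (q (u q))

Answer: (q (u q))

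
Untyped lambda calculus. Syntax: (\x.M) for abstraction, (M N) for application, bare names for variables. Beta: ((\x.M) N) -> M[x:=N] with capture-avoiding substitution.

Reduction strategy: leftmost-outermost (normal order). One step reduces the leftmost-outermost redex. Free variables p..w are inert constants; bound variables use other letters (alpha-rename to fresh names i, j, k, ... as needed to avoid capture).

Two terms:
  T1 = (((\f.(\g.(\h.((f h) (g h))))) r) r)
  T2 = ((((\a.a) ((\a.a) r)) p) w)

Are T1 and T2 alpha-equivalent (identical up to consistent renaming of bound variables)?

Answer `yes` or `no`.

Answer: no

Derivation:
Term 1: (((\f.(\g.(\h.((f h) (g h))))) r) r)
Term 2: ((((\a.a) ((\a.a) r)) p) w)
Alpha-equivalence: compare structure up to binder renaming.
Result: False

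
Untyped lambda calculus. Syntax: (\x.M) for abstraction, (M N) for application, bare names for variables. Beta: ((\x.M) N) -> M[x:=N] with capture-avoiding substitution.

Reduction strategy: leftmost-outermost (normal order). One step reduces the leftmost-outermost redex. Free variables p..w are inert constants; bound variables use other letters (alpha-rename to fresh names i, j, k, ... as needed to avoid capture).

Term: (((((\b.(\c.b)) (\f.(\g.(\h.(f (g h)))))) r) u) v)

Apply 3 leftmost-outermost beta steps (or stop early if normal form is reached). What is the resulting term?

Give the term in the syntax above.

Answer: ((\g.(\h.(u (g h)))) v)

Derivation:
Step 0: (((((\b.(\c.b)) (\f.(\g.(\h.(f (g h)))))) r) u) v)
Step 1: ((((\c.(\f.(\g.(\h.(f (g h)))))) r) u) v)
Step 2: (((\f.(\g.(\h.(f (g h))))) u) v)
Step 3: ((\g.(\h.(u (g h)))) v)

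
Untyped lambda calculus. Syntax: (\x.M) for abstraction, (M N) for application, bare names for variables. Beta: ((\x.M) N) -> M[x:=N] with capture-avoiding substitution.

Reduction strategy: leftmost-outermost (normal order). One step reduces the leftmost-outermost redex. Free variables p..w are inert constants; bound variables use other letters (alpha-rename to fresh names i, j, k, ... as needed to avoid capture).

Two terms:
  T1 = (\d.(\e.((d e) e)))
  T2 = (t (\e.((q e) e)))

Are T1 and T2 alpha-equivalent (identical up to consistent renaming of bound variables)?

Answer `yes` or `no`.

Term 1: (\d.(\e.((d e) e)))
Term 2: (t (\e.((q e) e)))
Alpha-equivalence: compare structure up to binder renaming.
Result: False

Answer: no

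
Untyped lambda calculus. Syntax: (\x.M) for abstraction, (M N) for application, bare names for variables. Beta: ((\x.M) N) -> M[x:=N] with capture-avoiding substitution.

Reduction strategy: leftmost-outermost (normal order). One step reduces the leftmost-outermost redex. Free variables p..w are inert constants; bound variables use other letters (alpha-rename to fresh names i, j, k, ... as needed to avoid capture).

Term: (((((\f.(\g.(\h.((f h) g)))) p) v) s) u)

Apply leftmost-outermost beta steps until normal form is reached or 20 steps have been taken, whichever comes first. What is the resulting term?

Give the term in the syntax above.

Answer: (((p s) v) u)

Derivation:
Step 0: (((((\f.(\g.(\h.((f h) g)))) p) v) s) u)
Step 1: ((((\g.(\h.((p h) g))) v) s) u)
Step 2: (((\h.((p h) v)) s) u)
Step 3: (((p s) v) u)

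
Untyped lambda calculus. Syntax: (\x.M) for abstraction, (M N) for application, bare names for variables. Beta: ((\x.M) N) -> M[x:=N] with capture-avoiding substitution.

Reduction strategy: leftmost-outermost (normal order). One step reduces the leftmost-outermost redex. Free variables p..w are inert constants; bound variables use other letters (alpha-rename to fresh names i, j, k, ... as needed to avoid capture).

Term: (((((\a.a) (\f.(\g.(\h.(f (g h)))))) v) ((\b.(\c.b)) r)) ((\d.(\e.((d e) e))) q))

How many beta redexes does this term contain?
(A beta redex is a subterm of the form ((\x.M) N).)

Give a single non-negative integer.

Term: (((((\a.a) (\f.(\g.(\h.(f (g h)))))) v) ((\b.(\c.b)) r)) ((\d.(\e.((d e) e))) q))
  Redex: ((\a.a) (\f.(\g.(\h.(f (g h))))))
  Redex: ((\b.(\c.b)) r)
  Redex: ((\d.(\e.((d e) e))) q)
Total redexes: 3

Answer: 3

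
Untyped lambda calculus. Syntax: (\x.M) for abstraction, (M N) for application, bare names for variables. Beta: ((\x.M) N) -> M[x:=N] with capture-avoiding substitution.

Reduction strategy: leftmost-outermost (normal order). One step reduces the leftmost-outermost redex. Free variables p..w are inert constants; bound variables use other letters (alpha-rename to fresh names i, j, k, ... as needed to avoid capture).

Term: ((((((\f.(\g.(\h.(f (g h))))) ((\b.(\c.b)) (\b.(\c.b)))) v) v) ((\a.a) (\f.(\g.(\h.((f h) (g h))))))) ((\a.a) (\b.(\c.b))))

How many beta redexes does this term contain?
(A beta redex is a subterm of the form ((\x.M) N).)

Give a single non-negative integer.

Answer: 4

Derivation:
Term: ((((((\f.(\g.(\h.(f (g h))))) ((\b.(\c.b)) (\b.(\c.b)))) v) v) ((\a.a) (\f.(\g.(\h.((f h) (g h))))))) ((\a.a) (\b.(\c.b))))
  Redex: ((\f.(\g.(\h.(f (g h))))) ((\b.(\c.b)) (\b.(\c.b))))
  Redex: ((\b.(\c.b)) (\b.(\c.b)))
  Redex: ((\a.a) (\f.(\g.(\h.((f h) (g h))))))
  Redex: ((\a.a) (\b.(\c.b)))
Total redexes: 4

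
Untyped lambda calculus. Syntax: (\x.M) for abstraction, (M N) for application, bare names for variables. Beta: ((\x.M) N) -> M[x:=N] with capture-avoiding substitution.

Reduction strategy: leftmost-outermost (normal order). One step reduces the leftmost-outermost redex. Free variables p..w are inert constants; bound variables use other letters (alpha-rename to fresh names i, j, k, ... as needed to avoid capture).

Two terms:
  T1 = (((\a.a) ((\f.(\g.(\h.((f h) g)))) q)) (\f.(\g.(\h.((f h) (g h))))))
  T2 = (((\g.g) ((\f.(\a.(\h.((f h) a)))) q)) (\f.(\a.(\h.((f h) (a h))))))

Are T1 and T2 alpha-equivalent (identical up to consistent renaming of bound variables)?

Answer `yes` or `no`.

Answer: yes

Derivation:
Term 1: (((\a.a) ((\f.(\g.(\h.((f h) g)))) q)) (\f.(\g.(\h.((f h) (g h))))))
Term 2: (((\g.g) ((\f.(\a.(\h.((f h) a)))) q)) (\f.(\a.(\h.((f h) (a h))))))
Alpha-equivalence: compare structure up to binder renaming.
Result: True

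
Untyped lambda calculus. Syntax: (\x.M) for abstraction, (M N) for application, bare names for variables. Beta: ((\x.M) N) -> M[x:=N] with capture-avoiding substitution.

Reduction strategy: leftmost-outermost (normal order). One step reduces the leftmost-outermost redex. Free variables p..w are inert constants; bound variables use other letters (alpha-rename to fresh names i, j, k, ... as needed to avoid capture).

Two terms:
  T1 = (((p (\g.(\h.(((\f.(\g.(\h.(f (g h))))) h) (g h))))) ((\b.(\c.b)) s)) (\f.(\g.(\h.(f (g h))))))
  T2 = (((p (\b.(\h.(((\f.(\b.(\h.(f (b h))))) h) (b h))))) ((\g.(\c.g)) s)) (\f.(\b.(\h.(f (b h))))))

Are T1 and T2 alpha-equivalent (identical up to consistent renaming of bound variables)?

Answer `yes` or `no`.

Answer: yes

Derivation:
Term 1: (((p (\g.(\h.(((\f.(\g.(\h.(f (g h))))) h) (g h))))) ((\b.(\c.b)) s)) (\f.(\g.(\h.(f (g h))))))
Term 2: (((p (\b.(\h.(((\f.(\b.(\h.(f (b h))))) h) (b h))))) ((\g.(\c.g)) s)) (\f.(\b.(\h.(f (b h))))))
Alpha-equivalence: compare structure up to binder renaming.
Result: True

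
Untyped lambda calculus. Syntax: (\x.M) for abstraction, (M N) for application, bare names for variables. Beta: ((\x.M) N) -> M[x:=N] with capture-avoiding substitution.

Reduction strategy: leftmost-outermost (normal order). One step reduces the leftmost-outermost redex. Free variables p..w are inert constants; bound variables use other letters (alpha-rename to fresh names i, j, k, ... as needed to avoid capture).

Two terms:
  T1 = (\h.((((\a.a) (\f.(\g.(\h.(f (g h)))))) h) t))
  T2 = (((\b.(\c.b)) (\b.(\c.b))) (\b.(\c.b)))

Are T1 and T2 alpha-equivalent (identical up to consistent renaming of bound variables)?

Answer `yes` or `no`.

Answer: no

Derivation:
Term 1: (\h.((((\a.a) (\f.(\g.(\h.(f (g h)))))) h) t))
Term 2: (((\b.(\c.b)) (\b.(\c.b))) (\b.(\c.b)))
Alpha-equivalence: compare structure up to binder renaming.
Result: False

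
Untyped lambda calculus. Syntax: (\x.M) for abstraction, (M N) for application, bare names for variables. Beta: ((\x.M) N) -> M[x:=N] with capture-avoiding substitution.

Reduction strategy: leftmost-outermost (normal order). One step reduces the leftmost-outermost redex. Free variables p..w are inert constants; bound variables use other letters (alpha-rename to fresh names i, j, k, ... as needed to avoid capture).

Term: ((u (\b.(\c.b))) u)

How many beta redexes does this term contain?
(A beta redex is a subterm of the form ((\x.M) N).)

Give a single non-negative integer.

Answer: 0

Derivation:
Term: ((u (\b.(\c.b))) u)
  (no redexes)
Total redexes: 0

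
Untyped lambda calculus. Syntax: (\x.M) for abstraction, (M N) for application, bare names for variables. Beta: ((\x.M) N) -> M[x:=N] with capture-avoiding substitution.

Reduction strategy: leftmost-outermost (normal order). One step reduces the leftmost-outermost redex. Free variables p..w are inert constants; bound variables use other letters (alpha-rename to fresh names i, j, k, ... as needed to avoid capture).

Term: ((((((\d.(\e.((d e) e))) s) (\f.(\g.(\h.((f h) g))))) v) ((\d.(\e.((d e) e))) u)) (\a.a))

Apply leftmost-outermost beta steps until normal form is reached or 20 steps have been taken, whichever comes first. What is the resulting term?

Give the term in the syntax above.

Answer: (((((s (\f.(\g.(\h.((f h) g))))) (\f.(\g.(\h.((f h) g))))) v) (\e.((u e) e))) (\a.a))

Derivation:
Step 0: ((((((\d.(\e.((d e) e))) s) (\f.(\g.(\h.((f h) g))))) v) ((\d.(\e.((d e) e))) u)) (\a.a))
Step 1: (((((\e.((s e) e)) (\f.(\g.(\h.((f h) g))))) v) ((\d.(\e.((d e) e))) u)) (\a.a))
Step 2: (((((s (\f.(\g.(\h.((f h) g))))) (\f.(\g.(\h.((f h) g))))) v) ((\d.(\e.((d e) e))) u)) (\a.a))
Step 3: (((((s (\f.(\g.(\h.((f h) g))))) (\f.(\g.(\h.((f h) g))))) v) (\e.((u e) e))) (\a.a))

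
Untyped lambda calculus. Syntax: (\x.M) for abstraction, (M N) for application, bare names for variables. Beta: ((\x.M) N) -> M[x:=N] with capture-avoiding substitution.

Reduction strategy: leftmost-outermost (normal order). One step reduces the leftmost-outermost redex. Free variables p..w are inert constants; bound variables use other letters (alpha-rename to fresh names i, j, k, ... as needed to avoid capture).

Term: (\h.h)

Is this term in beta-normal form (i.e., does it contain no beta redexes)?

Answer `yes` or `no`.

Answer: yes

Derivation:
Term: (\h.h)
No beta redexes found.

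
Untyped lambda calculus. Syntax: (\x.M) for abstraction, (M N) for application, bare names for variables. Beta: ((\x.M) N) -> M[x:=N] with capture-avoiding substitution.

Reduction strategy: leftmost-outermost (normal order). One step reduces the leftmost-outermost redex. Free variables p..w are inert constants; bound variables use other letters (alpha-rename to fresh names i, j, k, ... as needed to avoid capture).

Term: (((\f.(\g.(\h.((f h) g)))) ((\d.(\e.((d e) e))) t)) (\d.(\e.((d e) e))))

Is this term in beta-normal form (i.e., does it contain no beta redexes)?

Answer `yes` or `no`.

Term: (((\f.(\g.(\h.((f h) g)))) ((\d.(\e.((d e) e))) t)) (\d.(\e.((d e) e))))
Found 2 beta redex(es).

Answer: no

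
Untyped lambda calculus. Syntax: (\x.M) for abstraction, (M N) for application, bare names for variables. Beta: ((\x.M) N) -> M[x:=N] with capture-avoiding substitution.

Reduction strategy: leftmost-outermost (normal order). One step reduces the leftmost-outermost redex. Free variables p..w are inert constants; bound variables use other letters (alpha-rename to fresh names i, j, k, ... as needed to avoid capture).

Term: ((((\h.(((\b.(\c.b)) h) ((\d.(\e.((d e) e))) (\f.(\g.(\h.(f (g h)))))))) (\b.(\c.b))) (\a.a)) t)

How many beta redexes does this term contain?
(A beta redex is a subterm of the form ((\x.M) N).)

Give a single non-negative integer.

Term: ((((\h.(((\b.(\c.b)) h) ((\d.(\e.((d e) e))) (\f.(\g.(\h.(f (g h)))))))) (\b.(\c.b))) (\a.a)) t)
  Redex: ((\h.(((\b.(\c.b)) h) ((\d.(\e.((d e) e))) (\f.(\g.(\h.(f (g h)))))))) (\b.(\c.b)))
  Redex: ((\b.(\c.b)) h)
  Redex: ((\d.(\e.((d e) e))) (\f.(\g.(\h.(f (g h))))))
Total redexes: 3

Answer: 3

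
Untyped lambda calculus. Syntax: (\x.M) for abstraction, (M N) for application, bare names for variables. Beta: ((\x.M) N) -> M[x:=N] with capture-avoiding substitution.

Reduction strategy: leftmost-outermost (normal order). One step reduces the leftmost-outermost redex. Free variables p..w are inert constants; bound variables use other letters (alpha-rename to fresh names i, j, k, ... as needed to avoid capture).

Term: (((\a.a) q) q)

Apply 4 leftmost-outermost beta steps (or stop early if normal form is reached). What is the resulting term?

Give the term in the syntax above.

Answer: (q q)

Derivation:
Step 0: (((\a.a) q) q)
Step 1: (q q)
Step 2: (normal form reached)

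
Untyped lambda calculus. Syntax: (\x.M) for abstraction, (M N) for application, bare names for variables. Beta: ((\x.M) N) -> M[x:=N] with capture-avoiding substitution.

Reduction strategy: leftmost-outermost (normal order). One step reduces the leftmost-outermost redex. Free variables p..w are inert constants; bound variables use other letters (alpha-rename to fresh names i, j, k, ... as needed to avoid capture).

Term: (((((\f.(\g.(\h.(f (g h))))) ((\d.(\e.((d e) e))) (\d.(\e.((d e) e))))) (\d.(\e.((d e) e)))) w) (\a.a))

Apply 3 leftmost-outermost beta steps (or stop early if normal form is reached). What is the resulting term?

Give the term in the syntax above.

Answer: ((((\d.(\e.((d e) e))) (\d.(\e.((d e) e)))) ((\d.(\e.((d e) e))) w)) (\a.a))

Derivation:
Step 0: (((((\f.(\g.(\h.(f (g h))))) ((\d.(\e.((d e) e))) (\d.(\e.((d e) e))))) (\d.(\e.((d e) e)))) w) (\a.a))
Step 1: ((((\g.(\h.(((\d.(\e.((d e) e))) (\d.(\e.((d e) e)))) (g h)))) (\d.(\e.((d e) e)))) w) (\a.a))
Step 2: (((\h.(((\d.(\e.((d e) e))) (\d.(\e.((d e) e)))) ((\d.(\e.((d e) e))) h))) w) (\a.a))
Step 3: ((((\d.(\e.((d e) e))) (\d.(\e.((d e) e)))) ((\d.(\e.((d e) e))) w)) (\a.a))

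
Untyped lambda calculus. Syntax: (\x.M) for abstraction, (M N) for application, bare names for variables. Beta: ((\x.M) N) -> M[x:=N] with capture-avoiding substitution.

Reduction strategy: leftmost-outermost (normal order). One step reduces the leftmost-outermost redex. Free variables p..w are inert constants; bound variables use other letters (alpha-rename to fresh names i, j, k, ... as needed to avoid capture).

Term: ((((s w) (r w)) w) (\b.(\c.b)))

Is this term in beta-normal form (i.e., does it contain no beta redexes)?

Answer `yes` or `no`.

Term: ((((s w) (r w)) w) (\b.(\c.b)))
No beta redexes found.

Answer: yes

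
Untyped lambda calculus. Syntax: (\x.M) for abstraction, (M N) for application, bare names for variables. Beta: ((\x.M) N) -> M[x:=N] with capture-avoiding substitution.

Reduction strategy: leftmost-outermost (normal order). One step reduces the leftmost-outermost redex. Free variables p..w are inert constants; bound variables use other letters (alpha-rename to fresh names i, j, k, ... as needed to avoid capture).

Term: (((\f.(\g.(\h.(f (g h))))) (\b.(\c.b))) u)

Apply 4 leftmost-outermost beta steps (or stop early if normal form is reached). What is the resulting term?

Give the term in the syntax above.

Answer: (\h.(\c.(u h)))

Derivation:
Step 0: (((\f.(\g.(\h.(f (g h))))) (\b.(\c.b))) u)
Step 1: ((\g.(\h.((\b.(\c.b)) (g h)))) u)
Step 2: (\h.((\b.(\c.b)) (u h)))
Step 3: (\h.(\c.(u h)))
Step 4: (normal form reached)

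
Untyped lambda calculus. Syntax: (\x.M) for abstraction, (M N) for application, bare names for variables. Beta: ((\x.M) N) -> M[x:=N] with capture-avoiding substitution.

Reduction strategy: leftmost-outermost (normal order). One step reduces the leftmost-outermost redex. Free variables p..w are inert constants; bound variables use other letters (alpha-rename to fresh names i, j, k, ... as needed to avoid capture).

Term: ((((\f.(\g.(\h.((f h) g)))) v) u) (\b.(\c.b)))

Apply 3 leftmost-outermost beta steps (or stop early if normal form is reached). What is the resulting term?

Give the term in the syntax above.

Answer: ((v (\b.(\c.b))) u)

Derivation:
Step 0: ((((\f.(\g.(\h.((f h) g)))) v) u) (\b.(\c.b)))
Step 1: (((\g.(\h.((v h) g))) u) (\b.(\c.b)))
Step 2: ((\h.((v h) u)) (\b.(\c.b)))
Step 3: ((v (\b.(\c.b))) u)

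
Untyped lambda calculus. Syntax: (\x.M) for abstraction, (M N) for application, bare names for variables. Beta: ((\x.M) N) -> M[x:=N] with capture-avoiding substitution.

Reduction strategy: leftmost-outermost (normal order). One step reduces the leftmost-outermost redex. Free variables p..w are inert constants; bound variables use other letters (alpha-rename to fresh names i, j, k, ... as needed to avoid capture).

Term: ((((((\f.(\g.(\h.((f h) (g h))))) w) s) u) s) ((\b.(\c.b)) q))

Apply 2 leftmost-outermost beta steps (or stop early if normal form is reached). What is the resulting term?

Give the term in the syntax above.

Step 0: ((((((\f.(\g.(\h.((f h) (g h))))) w) s) u) s) ((\b.(\c.b)) q))
Step 1: (((((\g.(\h.((w h) (g h)))) s) u) s) ((\b.(\c.b)) q))
Step 2: ((((\h.((w h) (s h))) u) s) ((\b.(\c.b)) q))

Answer: ((((\h.((w h) (s h))) u) s) ((\b.(\c.b)) q))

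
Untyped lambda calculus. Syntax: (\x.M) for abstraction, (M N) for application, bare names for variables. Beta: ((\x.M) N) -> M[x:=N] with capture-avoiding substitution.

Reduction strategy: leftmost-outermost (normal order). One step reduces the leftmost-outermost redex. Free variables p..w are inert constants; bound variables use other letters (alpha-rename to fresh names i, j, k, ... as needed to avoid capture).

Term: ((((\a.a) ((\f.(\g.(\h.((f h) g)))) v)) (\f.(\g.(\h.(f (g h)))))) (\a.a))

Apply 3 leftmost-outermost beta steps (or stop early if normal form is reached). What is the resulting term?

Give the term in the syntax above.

Answer: ((\h.((v h) (\f.(\g.(\h.(f (g h))))))) (\a.a))

Derivation:
Step 0: ((((\a.a) ((\f.(\g.(\h.((f h) g)))) v)) (\f.(\g.(\h.(f (g h)))))) (\a.a))
Step 1: ((((\f.(\g.(\h.((f h) g)))) v) (\f.(\g.(\h.(f (g h)))))) (\a.a))
Step 2: (((\g.(\h.((v h) g))) (\f.(\g.(\h.(f (g h)))))) (\a.a))
Step 3: ((\h.((v h) (\f.(\g.(\h.(f (g h))))))) (\a.a))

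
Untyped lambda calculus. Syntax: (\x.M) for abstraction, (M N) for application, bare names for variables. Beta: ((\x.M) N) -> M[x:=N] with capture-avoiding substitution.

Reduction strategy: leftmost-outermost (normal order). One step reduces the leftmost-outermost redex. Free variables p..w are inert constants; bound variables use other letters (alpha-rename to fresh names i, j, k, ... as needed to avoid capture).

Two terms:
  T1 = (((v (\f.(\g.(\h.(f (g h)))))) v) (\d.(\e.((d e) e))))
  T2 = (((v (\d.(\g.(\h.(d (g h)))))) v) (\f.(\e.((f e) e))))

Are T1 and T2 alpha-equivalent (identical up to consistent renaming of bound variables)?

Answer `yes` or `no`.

Term 1: (((v (\f.(\g.(\h.(f (g h)))))) v) (\d.(\e.((d e) e))))
Term 2: (((v (\d.(\g.(\h.(d (g h)))))) v) (\f.(\e.((f e) e))))
Alpha-equivalence: compare structure up to binder renaming.
Result: True

Answer: yes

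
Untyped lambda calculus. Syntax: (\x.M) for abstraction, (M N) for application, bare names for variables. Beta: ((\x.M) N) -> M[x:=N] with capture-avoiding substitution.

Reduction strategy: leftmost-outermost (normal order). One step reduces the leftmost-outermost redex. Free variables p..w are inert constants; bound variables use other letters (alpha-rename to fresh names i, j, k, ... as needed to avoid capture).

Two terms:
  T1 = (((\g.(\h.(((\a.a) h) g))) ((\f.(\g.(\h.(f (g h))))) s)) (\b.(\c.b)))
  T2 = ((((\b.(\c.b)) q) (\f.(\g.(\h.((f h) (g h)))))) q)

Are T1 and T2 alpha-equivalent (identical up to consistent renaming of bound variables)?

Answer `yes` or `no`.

Answer: no

Derivation:
Term 1: (((\g.(\h.(((\a.a) h) g))) ((\f.(\g.(\h.(f (g h))))) s)) (\b.(\c.b)))
Term 2: ((((\b.(\c.b)) q) (\f.(\g.(\h.((f h) (g h)))))) q)
Alpha-equivalence: compare structure up to binder renaming.
Result: False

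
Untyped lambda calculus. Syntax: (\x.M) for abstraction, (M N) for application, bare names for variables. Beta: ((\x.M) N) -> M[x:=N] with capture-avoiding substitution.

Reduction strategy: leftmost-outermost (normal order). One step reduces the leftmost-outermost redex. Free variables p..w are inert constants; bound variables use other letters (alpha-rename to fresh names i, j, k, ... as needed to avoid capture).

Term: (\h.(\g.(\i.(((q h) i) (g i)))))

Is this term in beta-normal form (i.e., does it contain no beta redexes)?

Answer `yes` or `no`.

Term: (\h.(\g.(\i.(((q h) i) (g i)))))
No beta redexes found.

Answer: yes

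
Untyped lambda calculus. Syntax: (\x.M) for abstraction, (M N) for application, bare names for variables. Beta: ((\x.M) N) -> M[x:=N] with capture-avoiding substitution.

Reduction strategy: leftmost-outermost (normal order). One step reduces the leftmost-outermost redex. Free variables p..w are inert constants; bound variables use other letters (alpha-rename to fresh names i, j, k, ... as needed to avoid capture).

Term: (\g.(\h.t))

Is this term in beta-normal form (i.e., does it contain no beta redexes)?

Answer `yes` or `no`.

Answer: yes

Derivation:
Term: (\g.(\h.t))
No beta redexes found.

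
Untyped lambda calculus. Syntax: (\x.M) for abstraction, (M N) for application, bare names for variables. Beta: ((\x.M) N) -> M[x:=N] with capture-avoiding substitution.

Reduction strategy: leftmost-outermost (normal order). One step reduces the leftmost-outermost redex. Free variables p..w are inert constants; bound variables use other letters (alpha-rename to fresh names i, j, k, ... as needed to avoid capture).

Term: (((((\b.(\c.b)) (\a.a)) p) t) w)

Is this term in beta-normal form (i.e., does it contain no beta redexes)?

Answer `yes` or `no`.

Answer: no

Derivation:
Term: (((((\b.(\c.b)) (\a.a)) p) t) w)
Found 1 beta redex(es).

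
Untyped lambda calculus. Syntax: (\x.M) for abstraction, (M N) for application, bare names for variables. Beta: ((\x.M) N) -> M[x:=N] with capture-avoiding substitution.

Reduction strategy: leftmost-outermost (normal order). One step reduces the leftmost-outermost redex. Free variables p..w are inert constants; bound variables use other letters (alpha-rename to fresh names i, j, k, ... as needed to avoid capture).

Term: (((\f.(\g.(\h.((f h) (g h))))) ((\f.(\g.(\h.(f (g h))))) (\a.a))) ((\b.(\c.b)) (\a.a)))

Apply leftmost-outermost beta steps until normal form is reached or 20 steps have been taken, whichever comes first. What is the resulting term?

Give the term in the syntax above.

Step 0: (((\f.(\g.(\h.((f h) (g h))))) ((\f.(\g.(\h.(f (g h))))) (\a.a))) ((\b.(\c.b)) (\a.a)))
Step 1: ((\g.(\h.((((\f.(\g.(\h.(f (g h))))) (\a.a)) h) (g h)))) ((\b.(\c.b)) (\a.a)))
Step 2: (\h.((((\f.(\g.(\h.(f (g h))))) (\a.a)) h) (((\b.(\c.b)) (\a.a)) h)))
Step 3: (\h.(((\g.(\h.((\a.a) (g h)))) h) (((\b.(\c.b)) (\a.a)) h)))
Step 4: (\h.((\i.((\a.a) (h i))) (((\b.(\c.b)) (\a.a)) h)))
Step 5: (\h.((\a.a) (h (((\b.(\c.b)) (\a.a)) h))))
Step 6: (\h.(h (((\b.(\c.b)) (\a.a)) h)))
Step 7: (\h.(h ((\c.(\a.a)) h)))
Step 8: (\h.(h (\a.a)))

Answer: (\h.(h (\a.a)))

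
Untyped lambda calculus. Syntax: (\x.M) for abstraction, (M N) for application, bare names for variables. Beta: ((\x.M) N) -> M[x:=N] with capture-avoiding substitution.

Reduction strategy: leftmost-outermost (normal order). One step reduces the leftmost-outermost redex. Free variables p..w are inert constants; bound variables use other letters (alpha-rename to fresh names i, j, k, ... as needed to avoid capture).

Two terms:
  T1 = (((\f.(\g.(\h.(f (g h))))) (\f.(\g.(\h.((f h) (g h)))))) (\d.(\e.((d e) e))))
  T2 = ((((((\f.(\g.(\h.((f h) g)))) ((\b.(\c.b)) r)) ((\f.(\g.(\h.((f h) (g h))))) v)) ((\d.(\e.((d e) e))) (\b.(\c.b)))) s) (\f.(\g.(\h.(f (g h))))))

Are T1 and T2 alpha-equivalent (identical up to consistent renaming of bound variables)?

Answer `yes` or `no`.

Term 1: (((\f.(\g.(\h.(f (g h))))) (\f.(\g.(\h.((f h) (g h)))))) (\d.(\e.((d e) e))))
Term 2: ((((((\f.(\g.(\h.((f h) g)))) ((\b.(\c.b)) r)) ((\f.(\g.(\h.((f h) (g h))))) v)) ((\d.(\e.((d e) e))) (\b.(\c.b)))) s) (\f.(\g.(\h.(f (g h))))))
Alpha-equivalence: compare structure up to binder renaming.
Result: False

Answer: no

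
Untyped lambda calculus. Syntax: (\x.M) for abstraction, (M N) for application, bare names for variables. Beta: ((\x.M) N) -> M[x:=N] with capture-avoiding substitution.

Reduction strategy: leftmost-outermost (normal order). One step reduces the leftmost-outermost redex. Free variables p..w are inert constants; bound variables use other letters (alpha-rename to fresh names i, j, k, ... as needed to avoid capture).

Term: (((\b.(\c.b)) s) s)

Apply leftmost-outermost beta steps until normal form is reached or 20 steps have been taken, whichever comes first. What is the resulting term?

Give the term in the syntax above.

Step 0: (((\b.(\c.b)) s) s)
Step 1: ((\c.s) s)
Step 2: s

Answer: s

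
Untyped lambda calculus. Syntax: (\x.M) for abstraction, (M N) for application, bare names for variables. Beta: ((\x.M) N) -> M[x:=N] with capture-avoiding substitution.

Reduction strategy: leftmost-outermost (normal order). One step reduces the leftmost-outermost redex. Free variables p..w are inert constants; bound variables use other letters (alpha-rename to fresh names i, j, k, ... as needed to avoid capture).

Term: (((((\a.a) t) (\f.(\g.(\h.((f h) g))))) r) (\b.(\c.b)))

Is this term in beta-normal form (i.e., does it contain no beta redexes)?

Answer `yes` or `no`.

Term: (((((\a.a) t) (\f.(\g.(\h.((f h) g))))) r) (\b.(\c.b)))
Found 1 beta redex(es).

Answer: no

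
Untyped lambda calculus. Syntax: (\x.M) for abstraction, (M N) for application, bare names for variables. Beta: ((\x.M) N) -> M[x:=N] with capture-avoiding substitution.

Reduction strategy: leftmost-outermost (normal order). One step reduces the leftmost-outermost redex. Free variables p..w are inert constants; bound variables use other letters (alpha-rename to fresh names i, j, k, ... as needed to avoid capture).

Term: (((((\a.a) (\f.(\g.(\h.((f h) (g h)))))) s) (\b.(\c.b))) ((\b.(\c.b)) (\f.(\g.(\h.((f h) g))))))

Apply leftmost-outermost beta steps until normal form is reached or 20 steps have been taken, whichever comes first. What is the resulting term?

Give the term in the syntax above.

Step 0: (((((\a.a) (\f.(\g.(\h.((f h) (g h)))))) s) (\b.(\c.b))) ((\b.(\c.b)) (\f.(\g.(\h.((f h) g))))))
Step 1: ((((\f.(\g.(\h.((f h) (g h))))) s) (\b.(\c.b))) ((\b.(\c.b)) (\f.(\g.(\h.((f h) g))))))
Step 2: (((\g.(\h.((s h) (g h)))) (\b.(\c.b))) ((\b.(\c.b)) (\f.(\g.(\h.((f h) g))))))
Step 3: ((\h.((s h) ((\b.(\c.b)) h))) ((\b.(\c.b)) (\f.(\g.(\h.((f h) g))))))
Step 4: ((s ((\b.(\c.b)) (\f.(\g.(\h.((f h) g)))))) ((\b.(\c.b)) ((\b.(\c.b)) (\f.(\g.(\h.((f h) g)))))))
Step 5: ((s (\c.(\f.(\g.(\h.((f h) g)))))) ((\b.(\c.b)) ((\b.(\c.b)) (\f.(\g.(\h.((f h) g)))))))
Step 6: ((s (\c.(\f.(\g.(\h.((f h) g)))))) (\c.((\b.(\c.b)) (\f.(\g.(\h.((f h) g)))))))
Step 7: ((s (\c.(\f.(\g.(\h.((f h) g)))))) (\c.(\c.(\f.(\g.(\h.((f h) g)))))))

Answer: ((s (\c.(\f.(\g.(\h.((f h) g)))))) (\c.(\c.(\f.(\g.(\h.((f h) g)))))))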